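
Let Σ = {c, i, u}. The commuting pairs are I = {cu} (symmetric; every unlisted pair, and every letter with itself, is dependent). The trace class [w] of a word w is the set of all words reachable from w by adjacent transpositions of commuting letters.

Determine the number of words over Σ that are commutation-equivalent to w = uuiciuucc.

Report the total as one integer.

0(u) covers ∅
1(u) covers 0:u
2(i) covers 1:u
3(c) covers 2:i
4(i) covers 3:c
5(u) covers 4:i
6(u) covers 5:u
7(c) covers 4:i
8(c) covers 7:c
floor of heap: 0:u
completions by unplaced set U, small U first (add the entries for U minus each lowest piece of U):
  |U|=1: {6}:1  {8}:1
  |U|=2: {5,6}:1  {6,8}:2  {7,8}:1
  |U|=3: {5,6,8}:3  {6,7,8}:3
  |U|=4: {5,6,7,8}:6
  |U|=5: {4,5,6,7,8}:6
  |U|=6: {3,4,5,6,7,8}:6
  |U|=7: {2,3,4,5,6,7,8}:6
  start at 0(u): 6

6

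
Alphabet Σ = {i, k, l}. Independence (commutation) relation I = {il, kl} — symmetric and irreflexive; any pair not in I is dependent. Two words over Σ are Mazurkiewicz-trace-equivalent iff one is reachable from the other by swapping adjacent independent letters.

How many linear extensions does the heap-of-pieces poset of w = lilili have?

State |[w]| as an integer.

20

piece 0:l — minimal
piece 1:i — minimal
piece 2:l rests on {0:l}
piece 3:i rests on {1:i}
piece 4:l rests on {2:l}
piece 5:i rests on {3:i}
minimal pieces: {0:l, 1:i}
ways to finish when only these pieces remain (= sum over removing one remaining piece with nothing left below it):
  1 left: {4}→1  {5}→1
  2 left: {2,4}→1  {3,5}→1  {4,5}→2
  3 left: {0,2,4}→1  {1,3,5}→1  {2,4,5}→3  {3,4,5}→3
  4 left: {0,2,4,5}→4  {1,3,4,5}→4  {2,3,4,5}→6
  placing 0:l first → 10 extensions
  placing 1:i first → 10 extensions
total linear extensions = 20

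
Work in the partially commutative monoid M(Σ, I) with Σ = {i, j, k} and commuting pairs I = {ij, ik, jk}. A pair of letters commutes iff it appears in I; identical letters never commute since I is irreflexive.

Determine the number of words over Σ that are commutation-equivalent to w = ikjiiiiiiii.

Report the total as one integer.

piece 0:i — minimal
piece 1:k — minimal
piece 2:j — minimal
piece 3:i rests on {0:i}
piece 4:i rests on {3:i}
piece 5:i rests on {4:i}
piece 6:i rests on {5:i}
piece 7:i rests on {6:i}
piece 8:i rests on {7:i}
piece 9:i rests on {8:i}
piece 10:i rests on {9:i}
minimal pieces: {0:i, 1:k, 2:j}
ways to finish when only these pieces remain (= sum over removing one remaining piece with nothing left below it):
  1 left: {1}→1  {2}→1  {10}→1
  2 left: {1,2}→2  {1,10}→2  {2,10}→2  {9,10}→1
  3 left: {1,2,10}→6  {1,9,10}→3  {2,9,10}→3  {8,9,10}→1
  4 left: {1,2,9,10}→12  {1,8,9,10}→4  {2,8,9,10}→4  {7,8,9,10}→1
  5 left: {1,2,8,9,10}→20  {1,7,8,9,10}→5  {2,7,8,9,10}→5  {6,7,8,9,10}→1
  6 left: {1,2,7,8,9,10}→30  {1,6,7,8,9,10}→6  {2,6,7,8,9,10}→6  {5,6,7,8,9,10}→1
  7 left: {1,2,6,7,8,9,10}→42  {1,5,6,7,8,9,10}→7  {2,5,6,7,8,9,10}→7  {4,5,6,7,8,9,10}→1
  8 left: {1,2,5,6,7,8,9,10}→56  {1,4,5,6,7,8,9,10}→8  {2,4,5,6,7,8,9,10}→8  {3,4,5,6,7,8,9,10}→1
  9 left: {0,3,4,5,6,7,8,9,10}→1  {1,2,4,5,6,7,8,9,10}→72  {1,3,4,5,6,7,8,9,10}→9  {2,3,4,5,6,7,8,9,10}→9
  placing 0:i first → 90 extensions
  placing 1:k first → 10 extensions
  placing 2:j first → 10 extensions
total linear extensions = 110

110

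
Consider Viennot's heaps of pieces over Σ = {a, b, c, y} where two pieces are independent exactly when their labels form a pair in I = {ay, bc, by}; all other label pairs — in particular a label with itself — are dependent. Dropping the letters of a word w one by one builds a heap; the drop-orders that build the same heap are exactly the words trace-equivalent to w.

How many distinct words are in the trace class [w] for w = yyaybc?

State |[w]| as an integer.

drop 0:y onto floor
drop 1:y onto {0:y}
drop 2:a onto floor
drop 3:y onto {1:y}
drop 4:b onto {2:a}
drop 5:c onto {2:a, 3:y}
ground layer = {0:y, 2:a}
drop-orders for the pieces not yet dropped (sum over which currently-grounded one goes next):
  1 to go: {4} 1  {5} 1
  2 to go: {3,5} 1  {4,5} 2
  3 to go: {1,3,5} 1  {2,4,5} 2  {3,4,5} 3
  4 to go: {0,1,3,5} 1  {1,3,4,5} 4  {2,3,4,5} 5
  if 0:y drops first: 9 orders
  if 2:a drops first: 5 orders
heap linearizations: 14

14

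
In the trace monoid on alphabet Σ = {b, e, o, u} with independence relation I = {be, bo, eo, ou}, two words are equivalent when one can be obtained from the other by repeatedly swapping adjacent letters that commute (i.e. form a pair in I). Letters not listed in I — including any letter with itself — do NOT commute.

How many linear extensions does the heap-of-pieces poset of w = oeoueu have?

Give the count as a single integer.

15

0(o) covers ∅
1(e) covers ∅
2(o) covers 0:o
3(u) covers 1:e
4(e) covers 3:u
5(u) covers 4:e
floor of heap: 0:o, 1:e
completions by unplaced set U, small U first (add the entries for U minus each lowest piece of U):
  |U|=1: {2}:1  {5}:1
  |U|=2: {0,2}:1  {2,5}:2  {4,5}:1
  |U|=3: {0,2,5}:3  {2,4,5}:3  {3,4,5}:1
  |U|=4: {0,2,4,5}:6  {1,3,4,5}:1  {2,3,4,5}:4
  start at 0(o): 5
  start at 1(e): 10
sum over floor = 15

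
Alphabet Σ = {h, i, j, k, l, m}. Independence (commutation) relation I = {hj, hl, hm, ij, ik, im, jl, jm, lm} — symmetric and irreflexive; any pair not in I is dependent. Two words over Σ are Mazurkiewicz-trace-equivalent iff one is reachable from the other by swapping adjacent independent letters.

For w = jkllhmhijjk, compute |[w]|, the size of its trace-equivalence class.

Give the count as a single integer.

#0=j has no predecessor
#1=k depends on [0:j]
#2=l depends on [1:k]
#3=l depends on [2:l]
#4=h depends on [1:k]
#5=m depends on [1:k]
#6=h depends on [4:h]
#7=i depends on [3:l, 6:h]
#8=j depends on [1:k]
#9=j depends on [8:j]
#10=k depends on [3:l, 5:m, 6:h, 9:j]
sources: [0:j]
N(rest) = Σ N(rest − s) over sources s of rest; N(one piece) = 1:
  size 1 → [7]=1  [10]=1
  size 2 → [5,10]=1  [7,10]=2  [9,10]=1
  size 3 → [3,7,10]=2  [5,7,10]=3  [5,9,10]=2  [6,7,10]=2  [7,9,10]=3  [8,9,10]=1
  size 4 → [2,3,7,10]=2  [3,5,7,10]=5  [3,6,7,10]=4  [3,7,9,10]=5  [4,6,7,10]=2  [5,6,7,10]=5  [5,7,9,10]=8  [5,8,9,10]=3  [6,7,9,10]=5  [7,8,9,10]=4
  size 5 → [2,3,5,7,10]=7  [2,3,6,7,10]=6  [2,3,7,9,10]=7  [3,4,6,7,10]=6  [3,5,6,7,10]=14  [3,5,7,9,10]=18  [3,6,7,9,10]=14  [3,7,8,9,10]=9  [4,5,6,7,10]=7  [4,6,7,9,10]=7  [5,6,7,9,10]=18  [5,7,8,9,10]=15  [6,7,8,9,10]=9
  size 6 → [2,3,4,6,7,10]=12  [2,3,5,6,7,10]=27  [2,3,5,7,9,10]=32  [2,3,6,7,9,10]=27  [2,3,7,8,9,10]=16  [3,4,5,6,7,10]=27  [3,4,6,7,9,10]=27  [3,5,6,7,9,10]=64  [3,5,7,8,9,10]=42  [3,6,7,8,9,10]=32  [4,5,6,7,9,10]=32  [4,6,7,8,9,10]=16  [5,6,7,8,9,10]=42
  size 7 → [2,3,4,5,6,7,10]=66  [2,3,4,6,7,9,10]=66  [2,3,5,6,7,9,10]=150  [2,3,5,7,8,9,10]=90  [2,3,6,7,8,9,10]=75  [3,4,5,6,7,9,10]=150  [3,4,6,7,8,9,10]=75  [3,5,6,7,8,9,10]=180  [4,5,6,7,8,9,10]=90
  size 8 → [2,3,4,5,6,7,9,10]=432  [2,3,4,6,7,8,9,10]=216  [2,3,5,6,7,8,9,10]=495  [3,4,5,6,7,8,9,10]=495
  size 9 → [2,3,4,5,6,7,8,9,10]=1638
  first=0(j) contributes 1638

1638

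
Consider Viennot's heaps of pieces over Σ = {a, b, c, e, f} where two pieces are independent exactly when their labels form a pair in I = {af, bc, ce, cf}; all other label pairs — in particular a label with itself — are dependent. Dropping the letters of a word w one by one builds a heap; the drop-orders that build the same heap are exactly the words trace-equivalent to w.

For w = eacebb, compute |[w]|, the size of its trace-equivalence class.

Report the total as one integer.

#0=e has no predecessor
#1=a depends on [0:e]
#2=c depends on [1:a]
#3=e depends on [1:a]
#4=b depends on [3:e]
#5=b depends on [4:b]
sources: [0:e]
N(rest) = Σ N(rest − s) over sources s of rest; N(one piece) = 1:
  size 1 → [2]=1  [5]=1
  size 2 → [2,5]=2  [4,5]=1
  size 3 → [2,4,5]=3  [3,4,5]=1
  size 4 → [2,3,4,5]=4
  first=0(e) contributes 4

4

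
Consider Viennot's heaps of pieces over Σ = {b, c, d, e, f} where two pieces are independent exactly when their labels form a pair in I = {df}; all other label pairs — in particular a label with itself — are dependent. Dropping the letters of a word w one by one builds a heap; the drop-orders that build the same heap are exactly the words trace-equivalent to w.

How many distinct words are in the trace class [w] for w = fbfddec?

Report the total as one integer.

#0=f has no predecessor
#1=b depends on [0:f]
#2=f depends on [1:b]
#3=d depends on [1:b]
#4=d depends on [3:d]
#5=e depends on [2:f, 4:d]
#6=c depends on [5:e]
sources: [0:f]
N(rest) = Σ N(rest − s) over sources s of rest; N(one piece) = 1:
  size 1 → [6]=1
  size 2 → [5,6]=1
  size 3 → [2,5,6]=1  [4,5,6]=1
  size 4 → [2,4,5,6]=2  [3,4,5,6]=1
  size 5 → [2,3,4,5,6]=3
  first=0(f) contributes 3

3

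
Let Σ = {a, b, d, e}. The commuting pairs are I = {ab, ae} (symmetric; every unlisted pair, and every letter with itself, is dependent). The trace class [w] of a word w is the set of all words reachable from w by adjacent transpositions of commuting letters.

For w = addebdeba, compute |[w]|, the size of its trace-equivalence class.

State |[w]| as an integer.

3

piece 0:a — minimal
piece 1:d rests on {0:a}
piece 2:d rests on {1:d}
piece 3:e rests on {2:d}
piece 4:b rests on {3:e}
piece 5:d rests on {4:b}
piece 6:e rests on {5:d}
piece 7:b rests on {6:e}
piece 8:a rests on {5:d}
minimal pieces: {0:a}
ways to finish when only these pieces remain (= sum over removing one remaining piece with nothing left below it):
  1 left: {7}→1  {8}→1
  2 left: {6,7}→1  {7,8}→2
  3 left: {6,7,8}→3
  4 left: {5,6,7,8}→3
  5 left: {4,5,6,7,8}→3
  6 left: {3,4,5,6,7,8}→3
  7 left: {2,3,4,5,6,7,8}→3
  placing 0:a first → 3 extensions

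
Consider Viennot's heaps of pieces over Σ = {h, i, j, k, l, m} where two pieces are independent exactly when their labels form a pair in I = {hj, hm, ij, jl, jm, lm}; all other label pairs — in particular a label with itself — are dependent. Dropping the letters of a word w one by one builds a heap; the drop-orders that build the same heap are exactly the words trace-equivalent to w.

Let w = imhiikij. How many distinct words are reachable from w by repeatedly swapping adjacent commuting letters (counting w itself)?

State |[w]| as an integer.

4

drop 0:i onto floor
drop 1:m onto {0:i}
drop 2:h onto {0:i}
drop 3:i onto {1:m, 2:h}
drop 4:i onto {3:i}
drop 5:k onto {4:i}
drop 6:i onto {5:k}
drop 7:j onto {5:k}
ground layer = {0:i}
drop-orders for the pieces not yet dropped (sum over which currently-grounded one goes next):
  1 to go: {6} 1  {7} 1
  2 to go: {6,7} 2
  3 to go: {5,6,7} 2
  4 to go: {4,5,6,7} 2
  5 to go: {3,4,5,6,7} 2
  6 to go: {1,3,4,5,6,7} 2  {2,3,4,5,6,7} 2
  if 0:i drops first: 4 orders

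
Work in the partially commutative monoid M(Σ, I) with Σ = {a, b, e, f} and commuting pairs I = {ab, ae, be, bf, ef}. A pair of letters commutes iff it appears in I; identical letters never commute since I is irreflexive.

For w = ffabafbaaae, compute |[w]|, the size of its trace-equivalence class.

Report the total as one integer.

piece 0:f — minimal
piece 1:f rests on {0:f}
piece 2:a rests on {1:f}
piece 3:b — minimal
piece 4:a rests on {2:a}
piece 5:f rests on {4:a}
piece 6:b rests on {3:b}
piece 7:a rests on {5:f}
piece 8:a rests on {7:a}
piece 9:a rests on {8:a}
piece 10:e — minimal
minimal pieces: {0:f, 3:b, 10:e}
ways to finish when only these pieces remain (= sum over removing one remaining piece with nothing left below it):
  1 left: {6}→1  {9}→1  {10}→1
  2 left: {3,6}→1  {6,9}→2  {6,10}→2  {8,9}→1  {9,10}→2
  3 left: {3,6,9}→3  {3,6,10}→3  {6,8,9}→3  {6,9,10}→6  {7,8,9}→1  {8,9,10}→3
  4 left: {3,6,8,9}→6  {3,6,9,10}→12  {5,7,8,9}→1  {6,7,8,9}→4  {6,8,9,10}→12  {7,8,9,10}→4
  5 left: {3,6,7,8,9}→10  {3,6,8,9,10}→30  {4,5,7,8,9}→1  {5,6,7,8,9}→5  {5,7,8,9,10}→5  {6,7,8,9,10}→20
  6 left: {2,4,5,7,8,9}→1  {3,5,6,7,8,9}→15  {3,6,7,8,9,10}→60  {4,5,6,7,8,9}→6  {4,5,7,8,9,10}→6  {5,6,7,8,9,10}→30
  7 left: {1,2,4,5,7,8,9}→1  {2,4,5,6,7,8,9}→7  {2,4,5,7,8,9,10}→7  {3,4,5,6,7,8,9}→21  {3,5,6,7,8,9,10}→105  {4,5,6,7,8,9,10}→42
  8 left: {0,1,2,4,5,7,8,9}→1  {1,2,4,5,6,7,8,9}→8  {1,2,4,5,7,8,9,10}→8  {2,3,4,5,6,7,8,9}→28  {2,4,5,6,7,8,9,10}→56  {3,4,5,6,7,8,9,10}→168
  9 left: {0,1,2,4,5,6,7,8,9}→9  {0,1,2,4,5,7,8,9,10}→9  {1,2,3,4,5,6,7,8,9}→36  {1,2,4,5,6,7,8,9,10}→72  {2,3,4,5,6,7,8,9,10}→252
  placing 0:f first → 360 extensions
  placing 3:b first → 90 extensions
  placing 10:e first → 45 extensions
total linear extensions = 495

495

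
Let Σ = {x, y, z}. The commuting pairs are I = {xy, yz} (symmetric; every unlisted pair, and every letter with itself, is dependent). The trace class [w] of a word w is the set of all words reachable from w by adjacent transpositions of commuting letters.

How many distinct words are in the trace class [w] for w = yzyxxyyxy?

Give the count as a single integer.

126

#0=y has no predecessor
#1=z has no predecessor
#2=y depends on [0:y]
#3=x depends on [1:z]
#4=x depends on [3:x]
#5=y depends on [2:y]
#6=y depends on [5:y]
#7=x depends on [4:x]
#8=y depends on [6:y]
sources: [0:y, 1:z]
N(rest) = Σ N(rest − s) over sources s of rest; N(one piece) = 1:
  size 1 → [7]=1  [8]=1
  size 2 → [4,7]=1  [6,8]=1  [7,8]=2
  size 3 → [3,4,7]=1  [4,7,8]=3  [5,6,8]=1  [6,7,8]=3
  size 4 → [1,3,4,7]=1  [2,5,6,8]=1  [3,4,7,8]=4  [4,6,7,8]=6  [5,6,7,8]=4
  size 5 → [0,2,5,6,8]=1  [1,3,4,7,8]=5  [2,5,6,7,8]=5  [3,4,6,7,8]=10  [4,5,6,7,8]=10
  size 6 → [0,2,5,6,7,8]=6  [1,3,4,6,7,8]=15  [2,4,5,6,7,8]=15  [3,4,5,6,7,8]=20
  size 7 → [0,2,4,5,6,7,8]=21  [1,3,4,5,6,7,8]=35  [2,3,4,5,6,7,8]=35
  first=0(y) contributes 70
  first=1(z) contributes 56
|[w]| = 126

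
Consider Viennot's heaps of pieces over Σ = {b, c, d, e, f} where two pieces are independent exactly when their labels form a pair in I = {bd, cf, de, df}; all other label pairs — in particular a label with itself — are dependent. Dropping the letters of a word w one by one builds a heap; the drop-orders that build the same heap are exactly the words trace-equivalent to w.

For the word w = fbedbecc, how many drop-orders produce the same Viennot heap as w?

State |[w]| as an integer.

drop 0:f onto floor
drop 1:b onto {0:f}
drop 2:e onto {1:b}
drop 3:d onto floor
drop 4:b onto {2:e}
drop 5:e onto {4:b}
drop 6:c onto {3:d, 5:e}
drop 7:c onto {6:c}
ground layer = {0:f, 3:d}
drop-orders for the pieces not yet dropped (sum over which currently-grounded one goes next):
  1 to go: {7} 1
  2 to go: {6,7} 1
  3 to go: {3,6,7} 1  {5,6,7} 1
  4 to go: {3,5,6,7} 2  {4,5,6,7} 1
  5 to go: {2,4,5,6,7} 1  {3,4,5,6,7} 3
  6 to go: {1,2,4,5,6,7} 1  {2,3,4,5,6,7} 4
  if 0:f drops first: 5 orders
  if 3:d drops first: 1 orders
heap linearizations: 6

6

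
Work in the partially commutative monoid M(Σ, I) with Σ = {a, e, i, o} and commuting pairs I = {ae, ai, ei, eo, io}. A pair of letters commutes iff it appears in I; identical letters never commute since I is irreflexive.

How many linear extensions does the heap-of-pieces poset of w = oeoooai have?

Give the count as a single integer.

42

piece 0:o — minimal
piece 1:e — minimal
piece 2:o rests on {0:o}
piece 3:o rests on {2:o}
piece 4:o rests on {3:o}
piece 5:a rests on {4:o}
piece 6:i — minimal
minimal pieces: {0:o, 1:e, 6:i}
ways to finish when only these pieces remain (= sum over removing one remaining piece with nothing left below it):
  1 left: {1}→1  {5}→1  {6}→1
  2 left: {1,5}→2  {1,6}→2  {4,5}→1  {5,6}→2
  3 left: {1,4,5}→3  {1,5,6}→6  {3,4,5}→1  {4,5,6}→3
  4 left: {1,3,4,5}→4  {1,4,5,6}→12  {2,3,4,5}→1  {3,4,5,6}→4
  5 left: {0,2,3,4,5}→1  {1,2,3,4,5}→5  {1,3,4,5,6}→20  {2,3,4,5,6}→5
  placing 0:o first → 30 extensions
  placing 1:e first → 6 extensions
  placing 6:i first → 6 extensions
total linear extensions = 42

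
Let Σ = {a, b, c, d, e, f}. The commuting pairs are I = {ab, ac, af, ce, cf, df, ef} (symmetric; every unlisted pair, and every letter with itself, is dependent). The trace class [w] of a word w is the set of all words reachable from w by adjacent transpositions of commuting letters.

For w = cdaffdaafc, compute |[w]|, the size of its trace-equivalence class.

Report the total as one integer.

drop 0:c onto floor
drop 1:d onto {0:c}
drop 2:a onto {1:d}
drop 3:f onto floor
drop 4:f onto {3:f}
drop 5:d onto {2:a}
drop 6:a onto {5:d}
drop 7:a onto {6:a}
drop 8:f onto {4:f}
drop 9:c onto {5:d}
ground layer = {0:c, 3:f}
drop-orders for the pieces not yet dropped (sum over which currently-grounded one goes next):
  1 to go: {7} 1  {8} 1  {9} 1
  2 to go: {4,8} 1  {6,7} 1  {7,8} 2  {7,9} 2  {8,9} 2
  3 to go: {3,4,8} 1  {4,7,8} 3  {4,8,9} 3  {6,7,8} 3  {6,7,9} 3  {7,8,9} 6
  4 to go: {3,4,7,8} 4  {3,4,8,9} 4  {4,6,7,8} 6  {4,7,8,9} 12  {5,6,7,9} 3  {6,7,8,9} 12
  5 to go: {2,5,6,7,9} 3  {3,4,6,7,8} 10  {3,4,7,8,9} 20  {4,6,7,8,9} 30  {5,6,7,8,9} 15
  6 to go: {1,2,5,6,7,9} 3  {2,5,6,7,8,9} 18  {3,4,6,7,8,9} 60  {4,5,6,7,8,9} 45
  7 to go: {0,1,2,5,6,7,9} 3  {1,2,5,6,7,8,9} 21  {2,4,5,6,7,8,9} 63  {3,4,5,6,7,8,9} 105
  8 to go: {0,1,2,5,6,7,8,9} 24  {1,2,4,5,6,7,8,9} 84  {2,3,4,5,6,7,8,9} 168
  if 0:c drops first: 252 orders
  if 3:f drops first: 108 orders
heap linearizations: 360

360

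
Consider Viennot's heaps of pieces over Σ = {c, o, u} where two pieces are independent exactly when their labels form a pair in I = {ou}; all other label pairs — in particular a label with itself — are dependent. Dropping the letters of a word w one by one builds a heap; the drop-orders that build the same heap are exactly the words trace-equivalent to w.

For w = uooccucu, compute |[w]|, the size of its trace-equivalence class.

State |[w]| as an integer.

3

#0=u has no predecessor
#1=o has no predecessor
#2=o depends on [1:o]
#3=c depends on [0:u, 2:o]
#4=c depends on [3:c]
#5=u depends on [4:c]
#6=c depends on [5:u]
#7=u depends on [6:c]
sources: [0:u, 1:o]
N(rest) = Σ N(rest − s) over sources s of rest; N(one piece) = 1:
  size 1 → [7]=1
  size 2 → [6,7]=1
  size 3 → [5,6,7]=1
  size 4 → [4,5,6,7]=1
  size 5 → [3,4,5,6,7]=1
  size 6 → [0,3,4,5,6,7]=1  [2,3,4,5,6,7]=1
  first=0(u) contributes 1
  first=1(o) contributes 2
|[w]| = 3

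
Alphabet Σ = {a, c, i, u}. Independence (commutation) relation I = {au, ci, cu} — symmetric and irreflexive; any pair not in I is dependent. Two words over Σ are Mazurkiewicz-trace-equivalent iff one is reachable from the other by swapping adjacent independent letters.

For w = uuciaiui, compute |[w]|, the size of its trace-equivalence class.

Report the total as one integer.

4

#0=u has no predecessor
#1=u depends on [0:u]
#2=c has no predecessor
#3=i depends on [1:u]
#4=a depends on [2:c, 3:i]
#5=i depends on [4:a]
#6=u depends on [5:i]
#7=i depends on [6:u]
sources: [0:u, 2:c]
N(rest) = Σ N(rest − s) over sources s of rest; N(one piece) = 1:
  size 1 → [7]=1
  size 2 → [6,7]=1
  size 3 → [5,6,7]=1
  size 4 → [4,5,6,7]=1
  size 5 → [2,4,5,6,7]=1  [3,4,5,6,7]=1
  size 6 → [1,3,4,5,6,7]=1  [2,3,4,5,6,7]=2
  first=0(u) contributes 3
  first=2(c) contributes 1
|[w]| = 4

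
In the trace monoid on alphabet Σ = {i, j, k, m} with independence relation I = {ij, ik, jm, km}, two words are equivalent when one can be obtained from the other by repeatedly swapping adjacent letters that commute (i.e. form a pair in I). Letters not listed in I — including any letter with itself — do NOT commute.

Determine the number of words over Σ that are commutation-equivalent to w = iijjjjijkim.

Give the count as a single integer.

0(i) covers ∅
1(i) covers 0:i
2(j) covers ∅
3(j) covers 2:j
4(j) covers 3:j
5(j) covers 4:j
6(i) covers 1:i
7(j) covers 5:j
8(k) covers 7:j
9(i) covers 6:i
10(m) covers 9:i
floor of heap: 0:i, 2:j
completions by unplaced set U, small U first (add the entries for U minus each lowest piece of U):
  |U|=1: {8}:1  {10}:1
  |U|=2: {7,8}:1  {8,10}:2  {9,10}:1
  |U|=3: {5,7,8}:1  {6,9,10}:1  {7,8,10}:3  {8,9,10}:3
  |U|=4: {1,6,9,10}:1  {4,5,7,8}:1  {5,7,8,10}:4  {6,8,9,10}:4  {7,8,9,10}:6
  |U|=5: {0,1,6,9,10}:1  {1,6,8,9,10}:5  {3,4,5,7,8}:1  {4,5,7,8,10}:5  {5,7,8,9,10}:10  {6,7,8,9,10}:10
  |U|=6: {0,1,6,8,9,10}:6  {1,6,7,8,9,10}:15  {2,3,4,5,7,8}:1  {3,4,5,7,8,10}:6  {4,5,7,8,9,10}:15  {5,6,7,8,9,10}:20
  |U|=7: {0,1,6,7,8,9,10}:21  {1,5,6,7,8,9,10}:35  {2,3,4,5,7,8,10}:7  {3,4,5,7,8,9,10}:21  {4,5,6,7,8,9,10}:35
  |U|=8: {0,1,5,6,7,8,9,10}:56  {1,4,5,6,7,8,9,10}:70  {2,3,4,5,7,8,9,10}:28  {3,4,5,6,7,8,9,10}:56
  |U|=9: {0,1,4,5,6,7,8,9,10}:126  {1,3,4,5,6,7,8,9,10}:126  {2,3,4,5,6,7,8,9,10}:84
  start at 0(i): 210
  start at 2(j): 252
sum over floor = 462

462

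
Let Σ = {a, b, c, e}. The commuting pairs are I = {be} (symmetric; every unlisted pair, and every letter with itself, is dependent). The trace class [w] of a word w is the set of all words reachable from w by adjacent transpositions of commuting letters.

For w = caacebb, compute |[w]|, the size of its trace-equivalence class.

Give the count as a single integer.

piece 0:c — minimal
piece 1:a rests on {0:c}
piece 2:a rests on {1:a}
piece 3:c rests on {2:a}
piece 4:e rests on {3:c}
piece 5:b rests on {3:c}
piece 6:b rests on {5:b}
minimal pieces: {0:c}
ways to finish when only these pieces remain (= sum over removing one remaining piece with nothing left below it):
  1 left: {4}→1  {6}→1
  2 left: {4,6}→2  {5,6}→1
  3 left: {4,5,6}→3
  4 left: {3,4,5,6}→3
  5 left: {2,3,4,5,6}→3
  placing 0:c first → 3 extensions

3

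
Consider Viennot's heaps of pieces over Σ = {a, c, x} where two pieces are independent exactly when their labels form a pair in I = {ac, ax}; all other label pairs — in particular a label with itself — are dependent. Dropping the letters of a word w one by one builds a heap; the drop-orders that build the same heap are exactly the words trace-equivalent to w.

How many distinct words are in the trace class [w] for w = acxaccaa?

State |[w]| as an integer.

piece 0:a — minimal
piece 1:c — minimal
piece 2:x rests on {1:c}
piece 3:a rests on {0:a}
piece 4:c rests on {2:x}
piece 5:c rests on {4:c}
piece 6:a rests on {3:a}
piece 7:a rests on {6:a}
minimal pieces: {0:a, 1:c}
ways to finish when only these pieces remain (= sum over removing one remaining piece with nothing left below it):
  1 left: {5}→1  {7}→1
  2 left: {4,5}→1  {5,7}→2  {6,7}→1
  3 left: {2,4,5}→1  {3,6,7}→1  {4,5,7}→3  {5,6,7}→3
  4 left: {0,3,6,7}→1  {1,2,4,5}→1  {2,4,5,7}→4  {3,5,6,7}→4  {4,5,6,7}→6
  5 left: {0,3,5,6,7}→5  {1,2,4,5,7}→5  {2,4,5,6,7}→10  {3,4,5,6,7}→10
  6 left: {0,3,4,5,6,7}→15  {1,2,4,5,6,7}→15  {2,3,4,5,6,7}→20
  placing 0:a first → 35 extensions
  placing 1:c first → 35 extensions
total linear extensions = 70

70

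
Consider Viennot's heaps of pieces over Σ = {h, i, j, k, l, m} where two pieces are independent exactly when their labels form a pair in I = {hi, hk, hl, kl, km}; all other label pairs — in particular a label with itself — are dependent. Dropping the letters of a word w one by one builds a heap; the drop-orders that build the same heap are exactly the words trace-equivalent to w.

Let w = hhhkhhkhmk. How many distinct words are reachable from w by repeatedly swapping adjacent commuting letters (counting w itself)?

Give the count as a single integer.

0(h) covers ∅
1(h) covers 0:h
2(h) covers 1:h
3(k) covers ∅
4(h) covers 2:h
5(h) covers 4:h
6(k) covers 3:k
7(h) covers 5:h
8(m) covers 7:h
9(k) covers 6:k
floor of heap: 0:h, 3:k
completions by unplaced set U, small U first (add the entries for U minus each lowest piece of U):
  |U|=1: {8}:1  {9}:1
  |U|=2: {6,9}:1  {7,8}:1  {8,9}:2
  |U|=3: {3,6,9}:1  {5,7,8}:1  {6,8,9}:3  {7,8,9}:3
  |U|=4: {3,6,8,9}:4  {4,5,7,8}:1  {5,7,8,9}:4  {6,7,8,9}:6
  |U|=5: {2,4,5,7,8}:1  {3,6,7,8,9}:10  {4,5,7,8,9}:5  {5,6,7,8,9}:10
  |U|=6: {1,2,4,5,7,8}:1  {2,4,5,7,8,9}:6  {3,5,6,7,8,9}:20  {4,5,6,7,8,9}:15
  |U|=7: {0,1,2,4,5,7,8}:1  {1,2,4,5,7,8,9}:7  {2,4,5,6,7,8,9}:21  {3,4,5,6,7,8,9}:35
  |U|=8: {0,1,2,4,5,7,8,9}:8  {1,2,4,5,6,7,8,9}:28  {2,3,4,5,6,7,8,9}:56
  start at 0(h): 84
  start at 3(k): 36
sum over floor = 120

120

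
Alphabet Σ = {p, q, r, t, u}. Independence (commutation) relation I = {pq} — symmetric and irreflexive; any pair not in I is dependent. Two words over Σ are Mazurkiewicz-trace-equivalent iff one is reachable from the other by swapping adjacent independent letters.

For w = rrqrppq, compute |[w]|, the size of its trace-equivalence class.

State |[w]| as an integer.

drop 0:r onto floor
drop 1:r onto {0:r}
drop 2:q onto {1:r}
drop 3:r onto {2:q}
drop 4:p onto {3:r}
drop 5:p onto {4:p}
drop 6:q onto {3:r}
ground layer = {0:r}
drop-orders for the pieces not yet dropped (sum over which currently-grounded one goes next):
  1 to go: {5} 1  {6} 1
  2 to go: {4,5} 1  {5,6} 2
  3 to go: {4,5,6} 3
  4 to go: {3,4,5,6} 3
  5 to go: {2,3,4,5,6} 3
  if 0:r drops first: 3 orders

3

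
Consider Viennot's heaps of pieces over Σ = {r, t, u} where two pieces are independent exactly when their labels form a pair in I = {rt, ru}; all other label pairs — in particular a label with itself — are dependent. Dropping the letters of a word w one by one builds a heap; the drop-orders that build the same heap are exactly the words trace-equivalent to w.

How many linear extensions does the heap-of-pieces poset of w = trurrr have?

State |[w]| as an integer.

15

drop 0:t onto floor
drop 1:r onto floor
drop 2:u onto {0:t}
drop 3:r onto {1:r}
drop 4:r onto {3:r}
drop 5:r onto {4:r}
ground layer = {0:t, 1:r}
drop-orders for the pieces not yet dropped (sum over which currently-grounded one goes next):
  1 to go: {2} 1  {5} 1
  2 to go: {0,2} 1  {2,5} 2  {4,5} 1
  3 to go: {0,2,5} 3  {2,4,5} 3  {3,4,5} 1
  4 to go: {0,2,4,5} 6  {1,3,4,5} 1  {2,3,4,5} 4
  if 0:t drops first: 5 orders
  if 1:r drops first: 10 orders
heap linearizations: 15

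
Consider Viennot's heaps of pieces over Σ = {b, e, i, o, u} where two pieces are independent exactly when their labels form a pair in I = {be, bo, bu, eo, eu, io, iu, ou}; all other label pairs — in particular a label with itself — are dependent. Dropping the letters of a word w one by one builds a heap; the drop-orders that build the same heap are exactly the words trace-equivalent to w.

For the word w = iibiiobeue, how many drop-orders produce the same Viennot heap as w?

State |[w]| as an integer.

270

drop 0:i onto floor
drop 1:i onto {0:i}
drop 2:b onto {1:i}
drop 3:i onto {2:b}
drop 4:i onto {3:i}
drop 5:o onto floor
drop 6:b onto {4:i}
drop 7:e onto {4:i}
drop 8:u onto floor
drop 9:e onto {7:e}
ground layer = {0:i, 5:o, 8:u}
drop-orders for the pieces not yet dropped (sum over which currently-grounded one goes next):
  1 to go: {5} 1  {6} 1  {8} 1  {9} 1
  2 to go: {5,6} 2  {5,8} 2  {5,9} 2  {6,8} 2  {6,9} 2  {7,9} 1  {8,9} 2
  3 to go: {5,6,8} 6  {5,6,9} 6  {5,7,9} 3  {5,8,9} 6  {6,7,9} 3  {6,8,9} 6  {7,8,9} 3
  4 to go: {4,6,7,9} 3  {5,6,7,9} 12  {5,6,8,9} 24  {5,7,8,9} 12  {6,7,8,9} 12
  5 to go: {3,4,6,7,9} 3  {4,5,6,7,9} 15  {4,6,7,8,9} 15  {5,6,7,8,9} 60
  6 to go: {2,3,4,6,7,9} 3  {3,4,5,6,7,9} 18  {3,4,6,7,8,9} 18  {4,5,6,7,8,9} 90
  7 to go: {1,2,3,4,6,7,9} 3  {2,3,4,5,6,7,9} 21  {2,3,4,6,7,8,9} 21  {3,4,5,6,7,8,9} 126
  8 to go: {0,1,2,3,4,6,7,9} 3  {1,2,3,4,5,6,7,9} 24  {1,2,3,4,6,7,8,9} 24  {2,3,4,5,6,7,8,9} 168
  if 0:i drops first: 216 orders
  if 5:o drops first: 27 orders
  if 8:u drops first: 27 orders
heap linearizations: 270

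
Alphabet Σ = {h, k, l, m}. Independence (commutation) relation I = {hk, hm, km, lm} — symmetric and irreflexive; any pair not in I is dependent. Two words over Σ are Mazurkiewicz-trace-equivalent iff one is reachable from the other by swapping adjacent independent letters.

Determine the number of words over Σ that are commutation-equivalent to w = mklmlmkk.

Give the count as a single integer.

drop 0:m onto floor
drop 1:k onto floor
drop 2:l onto {1:k}
drop 3:m onto {0:m}
drop 4:l onto {2:l}
drop 5:m onto {3:m}
drop 6:k onto {4:l}
drop 7:k onto {6:k}
ground layer = {0:m, 1:k}
drop-orders for the pieces not yet dropped (sum over which currently-grounded one goes next):
  1 to go: {5} 1  {7} 1
  2 to go: {3,5} 1  {5,7} 2  {6,7} 1
  3 to go: {0,3,5} 1  {3,5,7} 3  {4,6,7} 1  {5,6,7} 3
  4 to go: {0,3,5,7} 4  {2,4,6,7} 1  {3,5,6,7} 6  {4,5,6,7} 4
  5 to go: {0,3,5,6,7} 10  {1,2,4,6,7} 1  {2,4,5,6,7} 5  {3,4,5,6,7} 10
  6 to go: {0,3,4,5,6,7} 20  {1,2,4,5,6,7} 6  {2,3,4,5,6,7} 15
  if 0:m drops first: 21 orders
  if 1:k drops first: 35 orders
heap linearizations: 56

56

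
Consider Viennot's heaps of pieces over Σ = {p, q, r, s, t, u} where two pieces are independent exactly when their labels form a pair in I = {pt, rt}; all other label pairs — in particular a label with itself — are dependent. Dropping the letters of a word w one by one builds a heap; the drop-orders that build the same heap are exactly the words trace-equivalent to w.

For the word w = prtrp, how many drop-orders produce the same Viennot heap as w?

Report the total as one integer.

0(p) covers ∅
1(r) covers 0:p
2(t) covers ∅
3(r) covers 1:r
4(p) covers 3:r
floor of heap: 0:p, 2:t
completions by unplaced set U, small U first (add the entries for U minus each lowest piece of U):
  |U|=1: {2}:1  {4}:1
  |U|=2: {2,4}:2  {3,4}:1
  |U|=3: {1,3,4}:1  {2,3,4}:3
  start at 0(p): 4
  start at 2(t): 1
sum over floor = 5

5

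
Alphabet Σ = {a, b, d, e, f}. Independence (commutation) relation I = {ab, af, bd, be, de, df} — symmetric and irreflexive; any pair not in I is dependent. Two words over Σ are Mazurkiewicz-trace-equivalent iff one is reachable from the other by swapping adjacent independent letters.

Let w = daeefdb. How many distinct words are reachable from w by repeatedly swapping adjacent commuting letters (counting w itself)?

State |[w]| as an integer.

5

drop 0:d onto floor
drop 1:a onto {0:d}
drop 2:e onto {1:a}
drop 3:e onto {2:e}
drop 4:f onto {3:e}
drop 5:d onto {1:a}
drop 6:b onto {4:f}
ground layer = {0:d}
drop-orders for the pieces not yet dropped (sum over which currently-grounded one goes next):
  1 to go: {5} 1  {6} 1
  2 to go: {4,6} 1  {5,6} 2
  3 to go: {3,4,6} 1  {4,5,6} 3
  4 to go: {2,3,4,6} 1  {3,4,5,6} 4
  5 to go: {2,3,4,5,6} 5
  if 0:d drops first: 5 orders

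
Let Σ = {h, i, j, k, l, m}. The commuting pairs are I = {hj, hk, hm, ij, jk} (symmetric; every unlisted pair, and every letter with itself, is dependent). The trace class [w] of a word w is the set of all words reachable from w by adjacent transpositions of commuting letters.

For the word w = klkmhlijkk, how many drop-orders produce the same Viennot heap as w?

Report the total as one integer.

12

piece 0:k — minimal
piece 1:l rests on {0:k}
piece 2:k rests on {1:l}
piece 3:m rests on {2:k}
piece 4:h rests on {1:l}
piece 5:l rests on {3:m, 4:h}
piece 6:i rests on {5:l}
piece 7:j rests on {5:l}
piece 8:k rests on {6:i}
piece 9:k rests on {8:k}
minimal pieces: {0:k}
ways to finish when only these pieces remain (= sum over removing one remaining piece with nothing left below it):
  1 left: {7}→1  {9}→1
  2 left: {7,9}→2  {8,9}→1
  3 left: {6,8,9}→1  {7,8,9}→3
  4 left: {6,7,8,9}→4
  5 left: {5,6,7,8,9}→4
  6 left: {3,5,6,7,8,9}→4  {4,5,6,7,8,9}→4
  7 left: {2,3,5,6,7,8,9}→4  {3,4,5,6,7,8,9}→8
  8 left: {2,3,4,5,6,7,8,9}→12
  placing 0:k first → 12 extensions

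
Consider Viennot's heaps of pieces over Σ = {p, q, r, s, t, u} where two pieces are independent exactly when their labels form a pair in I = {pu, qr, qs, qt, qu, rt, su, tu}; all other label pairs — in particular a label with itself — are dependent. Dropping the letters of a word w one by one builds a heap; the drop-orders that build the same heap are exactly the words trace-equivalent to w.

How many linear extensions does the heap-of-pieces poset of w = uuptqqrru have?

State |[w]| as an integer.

333

0(u) covers ∅
1(u) covers 0:u
2(p) covers ∅
3(t) covers 2:p
4(q) covers 2:p
5(q) covers 4:q
6(r) covers 1:u, 2:p
7(r) covers 6:r
8(u) covers 7:r
floor of heap: 0:u, 2:p
completions by unplaced set U, small U first (add the entries for U minus each lowest piece of U):
  |U|=1: {3}:1  {5}:1  {8}:1
  |U|=2: {3,5}:2  {3,8}:2  {4,5}:1  {5,8}:2  {7,8}:1
  |U|=3: {3,4,5}:3  {3,5,8}:6  {3,7,8}:3  {4,5,8}:3  {5,7,8}:3  {6,7,8}:1
  |U|=4: {1,6,7,8}:1  {3,4,5,8}:12  {3,5,7,8}:12  {3,6,7,8}:4  {4,5,7,8}:6  {5,6,7,8}:4
  |U|=5: {0,1,6,7,8}:1  {1,3,6,7,8}:5  {1,5,6,7,8}:5  {3,4,5,7,8}:30  {3,5,6,7,8}:20  {4,5,6,7,8}:10
  |U|=6: {0,1,3,6,7,8}:6  {0,1,5,6,7,8}:6  {1,3,5,6,7,8}:30  {1,4,5,6,7,8}:15  {3,4,5,6,7,8}:60
  |U|=7: {0,1,3,5,6,7,8}:42  {0,1,4,5,6,7,8}:21  {1,3,4,5,6,7,8}:105  {2,3,4,5,6,7,8}:60
  start at 0(u): 165
  start at 2(p): 168
sum over floor = 333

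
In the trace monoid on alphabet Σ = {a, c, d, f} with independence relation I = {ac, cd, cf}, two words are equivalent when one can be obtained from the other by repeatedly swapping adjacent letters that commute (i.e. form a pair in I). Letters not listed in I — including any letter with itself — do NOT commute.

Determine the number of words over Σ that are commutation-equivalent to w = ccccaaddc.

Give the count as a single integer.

126

piece 0:c — minimal
piece 1:c rests on {0:c}
piece 2:c rests on {1:c}
piece 3:c rests on {2:c}
piece 4:a — minimal
piece 5:a rests on {4:a}
piece 6:d rests on {5:a}
piece 7:d rests on {6:d}
piece 8:c rests on {3:c}
minimal pieces: {0:c, 4:a}
ways to finish when only these pieces remain (= sum over removing one remaining piece with nothing left below it):
  1 left: {7}→1  {8}→1
  2 left: {3,8}→1  {6,7}→1  {7,8}→2
  3 left: {2,3,8}→1  {3,7,8}→3  {5,6,7}→1  {6,7,8}→3
  4 left: {1,2,3,8}→1  {2,3,7,8}→4  {3,6,7,8}→6  {4,5,6,7}→1  {5,6,7,8}→4
  5 left: {0,1,2,3,8}→1  {1,2,3,7,8}→5  {2,3,6,7,8}→10  {3,5,6,7,8}→10  {4,5,6,7,8}→5
  6 left: {0,1,2,3,7,8}→6  {1,2,3,6,7,8}→15  {2,3,5,6,7,8}→20  {3,4,5,6,7,8}→15
  7 left: {0,1,2,3,6,7,8}→21  {1,2,3,5,6,7,8}→35  {2,3,4,5,6,7,8}→35
  placing 0:c first → 70 extensions
  placing 4:a first → 56 extensions
total linear extensions = 126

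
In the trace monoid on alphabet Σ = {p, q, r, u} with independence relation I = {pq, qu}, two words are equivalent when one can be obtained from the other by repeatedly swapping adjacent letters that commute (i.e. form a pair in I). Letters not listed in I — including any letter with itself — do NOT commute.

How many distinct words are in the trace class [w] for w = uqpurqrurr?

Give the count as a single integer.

piece 0:u — minimal
piece 1:q — minimal
piece 2:p rests on {0:u}
piece 3:u rests on {2:p}
piece 4:r rests on {1:q, 3:u}
piece 5:q rests on {4:r}
piece 6:r rests on {5:q}
piece 7:u rests on {6:r}
piece 8:r rests on {7:u}
piece 9:r rests on {8:r}
minimal pieces: {0:u, 1:q}
ways to finish when only these pieces remain (= sum over removing one remaining piece with nothing left below it):
  1 left: {9}→1
  2 left: {8,9}→1
  3 left: {7,8,9}→1
  4 left: {6,7,8,9}→1
  5 left: {5,6,7,8,9}→1
  6 left: {4,5,6,7,8,9}→1
  7 left: {1,4,5,6,7,8,9}→1  {3,4,5,6,7,8,9}→1
  8 left: {1,3,4,5,6,7,8,9}→2  {2,3,4,5,6,7,8,9}→1
  placing 0:u first → 3 extensions
  placing 1:q first → 1 extensions
total linear extensions = 4

4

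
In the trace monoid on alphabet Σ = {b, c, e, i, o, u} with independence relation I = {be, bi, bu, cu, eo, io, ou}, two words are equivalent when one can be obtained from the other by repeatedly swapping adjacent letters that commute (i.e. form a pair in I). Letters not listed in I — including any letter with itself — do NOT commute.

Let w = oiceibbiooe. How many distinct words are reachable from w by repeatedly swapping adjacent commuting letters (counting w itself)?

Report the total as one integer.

drop 0:o onto floor
drop 1:i onto floor
drop 2:c onto {0:o, 1:i}
drop 3:e onto {2:c}
drop 4:i onto {3:e}
drop 5:b onto {2:c}
drop 6:b onto {5:b}
drop 7:i onto {4:i}
drop 8:o onto {6:b}
drop 9:o onto {8:o}
drop 10:e onto {7:i}
ground layer = {0:o, 1:i}
drop-orders for the pieces not yet dropped (sum over which currently-grounded one goes next):
  1 to go: {9} 1  {10} 1
  2 to go: {7,10} 1  {8,9} 1  {9,10} 2
  3 to go: {4,7,10} 1  {6,8,9} 1  {7,9,10} 3  {8,9,10} 3
  4 to go: {3,4,7,10} 1  {4,7,9,10} 4  {5,6,8,9} 1  {6,8,9,10} 4  {7,8,9,10} 6
  5 to go: {3,4,7,9,10} 5  {4,7,8,9,10} 10  {5,6,8,9,10} 5  {6,7,8,9,10} 10
  6 to go: {3,4,7,8,9,10} 15  {4,6,7,8,9,10} 20  {5,6,7,8,9,10} 15
  7 to go: {3,4,6,7,8,9,10} 35  {4,5,6,7,8,9,10} 35
  8 to go: {3,4,5,6,7,8,9,10} 70
  9 to go: {2,3,4,5,6,7,8,9,10} 70
  if 0:o drops first: 70 orders
  if 1:i drops first: 70 orders
heap linearizations: 140

140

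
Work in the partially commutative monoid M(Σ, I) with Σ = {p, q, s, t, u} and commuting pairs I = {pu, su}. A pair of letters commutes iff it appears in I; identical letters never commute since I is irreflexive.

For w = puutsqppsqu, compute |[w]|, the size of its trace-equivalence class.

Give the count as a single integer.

piece 0:p — minimal
piece 1:u — minimal
piece 2:u rests on {1:u}
piece 3:t rests on {0:p, 2:u}
piece 4:s rests on {3:t}
piece 5:q rests on {4:s}
piece 6:p rests on {5:q}
piece 7:p rests on {6:p}
piece 8:s rests on {7:p}
piece 9:q rests on {8:s}
piece 10:u rests on {9:q}
minimal pieces: {0:p, 1:u}
ways to finish when only these pieces remain (= sum over removing one remaining piece with nothing left below it):
  1 left: {10}→1
  2 left: {9,10}→1
  3 left: {8,9,10}→1
  4 left: {7,8,9,10}→1
  5 left: {6,7,8,9,10}→1
  6 left: {5,6,7,8,9,10}→1
  7 left: {4,5,6,7,8,9,10}→1
  8 left: {3,4,5,6,7,8,9,10}→1
  9 left: {0,3,4,5,6,7,8,9,10}→1  {2,3,4,5,6,7,8,9,10}→1
  placing 0:p first → 1 extensions
  placing 1:u first → 2 extensions
total linear extensions = 3

3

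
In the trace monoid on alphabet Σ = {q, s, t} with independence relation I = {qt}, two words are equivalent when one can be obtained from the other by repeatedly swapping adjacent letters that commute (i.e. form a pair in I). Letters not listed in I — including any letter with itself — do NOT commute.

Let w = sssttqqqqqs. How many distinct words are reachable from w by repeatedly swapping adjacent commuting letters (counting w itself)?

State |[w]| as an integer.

0(s) covers ∅
1(s) covers 0:s
2(s) covers 1:s
3(t) covers 2:s
4(t) covers 3:t
5(q) covers 2:s
6(q) covers 5:q
7(q) covers 6:q
8(q) covers 7:q
9(q) covers 8:q
10(s) covers 4:t, 9:q
floor of heap: 0:s
completions by unplaced set U, small U first (add the entries for U minus each lowest piece of U):
  |U|=1: {10}:1
  |U|=2: {4,10}:1  {9,10}:1
  |U|=3: {3,4,10}:1  {4,9,10}:2  {8,9,10}:1
  |U|=4: {3,4,9,10}:3  {4,8,9,10}:3  {7,8,9,10}:1
  |U|=5: {3,4,8,9,10}:6  {4,7,8,9,10}:4  {6,7,8,9,10}:1
  |U|=6: {3,4,7,8,9,10}:10  {4,6,7,8,9,10}:5  {5,6,7,8,9,10}:1
  |U|=7: {3,4,6,7,8,9,10}:15  {4,5,6,7,8,9,10}:6
  |U|=8: {3,4,5,6,7,8,9,10}:21
  |U|=9: {2,3,4,5,6,7,8,9,10}:21
  start at 0(s): 21

21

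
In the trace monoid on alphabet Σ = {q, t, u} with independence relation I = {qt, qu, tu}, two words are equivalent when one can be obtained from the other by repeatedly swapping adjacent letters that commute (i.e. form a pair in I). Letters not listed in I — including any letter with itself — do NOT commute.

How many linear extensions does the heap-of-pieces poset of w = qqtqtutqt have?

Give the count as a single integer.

630

#0=q has no predecessor
#1=q depends on [0:q]
#2=t has no predecessor
#3=q depends on [1:q]
#4=t depends on [2:t]
#5=u has no predecessor
#6=t depends on [4:t]
#7=q depends on [3:q]
#8=t depends on [6:t]
sources: [0:q, 2:t, 5:u]
N(rest) = Σ N(rest − s) over sources s of rest; N(one piece) = 1:
  size 1 → [5]=1  [7]=1  [8]=1
  size 2 → [3,7]=1  [5,7]=2  [5,8]=2  [6,8]=1  [7,8]=2
  size 3 → [1,3,7]=1  [3,5,7]=3  [3,7,8]=3  [4,6,8]=1  [5,6,8]=3  [5,7,8]=6  [6,7,8]=3
  size 4 → [0,1,3,7]=1  [1,3,5,7]=4  [1,3,7,8]=4  [2,4,6,8]=1  [3,5,7,8]=12  [3,6,7,8]=6  [4,5,6,8]=4  [4,6,7,8]=4  [5,6,7,8]=12
  size 5 → [0,1,3,5,7]=5  [0,1,3,7,8]=5  [1,3,5,7,8]=20  [1,3,6,7,8]=10  [2,4,5,6,8]=5  [2,4,6,7,8]=5  [3,4,6,7,8]=10  [3,5,6,7,8]=30  [4,5,6,7,8]=20
  size 6 → [0,1,3,5,7,8]=30  [0,1,3,6,7,8]=15  [1,3,4,6,7,8]=20  [1,3,5,6,7,8]=60  [2,3,4,6,7,8]=15  [2,4,5,6,7,8]=30  [3,4,5,6,7,8]=60
  size 7 → [0,1,3,4,6,7,8]=35  [0,1,3,5,6,7,8]=105  [1,2,3,4,6,7,8]=35  [1,3,4,5,6,7,8]=140  [2,3,4,5,6,7,8]=105
  first=0(q) contributes 280
  first=2(t) contributes 280
  first=5(u) contributes 70
|[w]| = 630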